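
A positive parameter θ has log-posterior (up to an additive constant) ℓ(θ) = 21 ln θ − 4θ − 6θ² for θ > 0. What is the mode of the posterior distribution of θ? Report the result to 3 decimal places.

θ̂_MAP = 1.167

ℓ'(θ) = 21/θ − 4 − 12θ. Setting this to zero and multiplying by θ: 12θ² + 4θ − 21 = 0.
θ = (−4 + √(4² + 4·12·21)) / (2·12) = (−4 + √1024) / 24 = (−4 + 32)/24 = 7/6.
ℓ''(θ) = −21/θ² − 12 < 0, confirming a maximum.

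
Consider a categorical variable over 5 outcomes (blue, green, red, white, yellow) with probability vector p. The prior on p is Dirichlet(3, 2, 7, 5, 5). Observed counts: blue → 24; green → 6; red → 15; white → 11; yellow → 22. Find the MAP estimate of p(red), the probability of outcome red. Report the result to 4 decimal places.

MAP estimate of p(red) = 0.2211

The posterior is Dirichlet(αᵢ + nᵢ) = Dirichlet(27, 8, 22, 16, 27).
For a Dirichlet(a₁,…,a_K) with all aᵢ > 1, the mode has j-th component (aⱼ − 1)/(Σaᵢ − K).
Here Σaᵢ = 100 and K = 5, so p(red) = (22 − 1)/(100 − 5) = 21/95 ≈ 0.2211.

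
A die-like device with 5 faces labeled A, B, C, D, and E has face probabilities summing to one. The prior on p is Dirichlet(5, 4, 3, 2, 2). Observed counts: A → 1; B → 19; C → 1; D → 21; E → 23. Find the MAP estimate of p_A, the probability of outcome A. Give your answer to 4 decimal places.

MAP estimate of p_A = 0.0658

The posterior is Dirichlet(αᵢ + nᵢ) = Dirichlet(6, 23, 4, 23, 25).
For a Dirichlet(a₁,…,a_K) with all aᵢ > 1, the mode has j-th component (aⱼ − 1)/(Σaᵢ − K).
Here Σaᵢ = 81 and K = 5, so p_A = (6 − 1)/(81 − 5) = 5/76 ≈ 0.0658.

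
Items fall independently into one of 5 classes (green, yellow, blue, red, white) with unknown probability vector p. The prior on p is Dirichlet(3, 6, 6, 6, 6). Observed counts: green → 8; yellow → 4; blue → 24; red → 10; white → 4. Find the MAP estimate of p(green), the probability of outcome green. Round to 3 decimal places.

The posterior is Dirichlet(αᵢ + nᵢ) = Dirichlet(11, 10, 30, 16, 10).
For a Dirichlet(a₁,…,a_K) with all aᵢ > 1, the mode has j-th component (aⱼ − 1)/(Σaᵢ − K).
Here Σaᵢ = 77 and K = 5, so p(green) = (11 − 1)/(77 − 5) = 10/72 ≈ 0.139.

MAP estimate of p(green) = 0.139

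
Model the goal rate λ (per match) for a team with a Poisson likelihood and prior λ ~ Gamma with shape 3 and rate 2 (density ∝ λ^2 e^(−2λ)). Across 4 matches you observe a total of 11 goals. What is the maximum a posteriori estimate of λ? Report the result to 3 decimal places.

Σxᵢ = 11, n = 4.
Posterior ∝ λ^2e^(−2λ) · λ^11e^(−4λ) = λ^13e^(−6λ), i.e. Gamma(shape=14, rate=6).
The mode of a Gamma(a, b) with a ≥ 1 (shape–rate) is (a−1)/b = 13/6 ≈ 2.167.

λ̂_MAP = 2.167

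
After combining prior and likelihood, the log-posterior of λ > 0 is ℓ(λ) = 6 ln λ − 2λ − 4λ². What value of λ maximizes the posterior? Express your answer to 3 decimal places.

λ̂_MAP = 0.750

ℓ'(λ) = 6/λ − 2 − 8λ. Setting this to zero and multiplying by λ: 8λ² + 2λ − 6 = 0.
λ = (−2 + √(2² + 4·8·6)) / (2·8) = (−2 + √196) / 16 = (−2 + 14)/16 = 3/4.
ℓ''(λ) = −6/λ² − 8 < 0, confirming a maximum.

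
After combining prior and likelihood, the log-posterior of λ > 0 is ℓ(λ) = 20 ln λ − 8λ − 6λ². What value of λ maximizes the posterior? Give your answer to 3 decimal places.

λ̂_MAP = 1.000

ℓ'(λ) = 20/λ − 8 − 12λ. Setting this to zero and multiplying by λ: 12λ² + 8λ − 20 = 0.
λ = (−8 + √(8² + 4·12·20)) / (2·12) = (−8 + √1024) / 24 = (−8 + 32)/24 = 1.
ℓ''(λ) = −20/λ² − 12 < 0, confirming a maximum.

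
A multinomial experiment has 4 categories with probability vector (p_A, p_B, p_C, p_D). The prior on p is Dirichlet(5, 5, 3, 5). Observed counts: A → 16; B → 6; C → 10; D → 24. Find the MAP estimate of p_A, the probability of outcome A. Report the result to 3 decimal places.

MAP estimate of p_A = 0.286

The posterior is Dirichlet(αᵢ + nᵢ) = Dirichlet(21, 11, 13, 29).
For a Dirichlet(a₁,…,a_K) with all aᵢ > 1, the mode has j-th component (aⱼ − 1)/(Σaᵢ − K).
Here Σaᵢ = 74 and K = 4, so p_A = (21 − 1)/(74 − 4) = 20/70 ≈ 0.286.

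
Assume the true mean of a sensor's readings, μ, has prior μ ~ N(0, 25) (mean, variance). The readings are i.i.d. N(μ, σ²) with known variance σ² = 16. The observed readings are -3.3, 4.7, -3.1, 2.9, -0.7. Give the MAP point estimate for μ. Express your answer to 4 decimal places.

n = 5; x̄ = ((-3.3) + 4.7 + (-3.1) + 2.9 + (-0.7))/5 = 0.5/5 = 0.1.
For a Normal prior and Normal likelihood with known variance, the posterior is Normal; its mode equals its mean, the precision-weighted average.
Prior precision 1/σ₀² = 1/25 = 0.04; data precision n/σ² = 5/16 = 0.3125.
μ̂ = (0.04·0 + 0.3125·0.1) / (0.04 + 0.3125) = 0.03125/0.3525 = 25/282 ≈ 0.0887.

μ̂_MAP = 0.0887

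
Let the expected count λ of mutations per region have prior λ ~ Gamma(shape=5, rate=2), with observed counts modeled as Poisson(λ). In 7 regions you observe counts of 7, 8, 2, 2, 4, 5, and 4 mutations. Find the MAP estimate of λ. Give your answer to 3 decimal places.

Σxᵢ = 7+8+2+2+4+5+4 = 32, with n = 7.
Posterior ∝ λ^4e^(−2λ) · λ^32e^(−7λ) = λ^36e^(−9λ), i.e. Gamma(shape=37, rate=9).
The mode of a Gamma(a, b) with a ≥ 1 (shape–rate) is (a−1)/b = 36/9 ≈ 4.000.

λ̂_MAP = 4.000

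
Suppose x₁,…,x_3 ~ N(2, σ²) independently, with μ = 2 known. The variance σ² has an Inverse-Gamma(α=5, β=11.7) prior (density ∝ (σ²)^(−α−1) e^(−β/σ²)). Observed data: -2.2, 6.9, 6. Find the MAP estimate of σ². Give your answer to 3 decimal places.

Sum of squared deviations about the known mean: SS = (-2.2−2)² + (6.9−2)² + (6−2)² = 57.65.
The Normal likelihood contributes (σ²)^(−n/2) exp(−SS/(2σ²)), so the posterior is Inverse-Gamma(α + n/2, β + SS/2) = Inverse-Gamma(6.5, 40.525).
The mode of Inverse-Gamma(a, b) is b/(a+1) = 40.525/7.5 ≈ 5.403.

σ̂²_MAP = 5.403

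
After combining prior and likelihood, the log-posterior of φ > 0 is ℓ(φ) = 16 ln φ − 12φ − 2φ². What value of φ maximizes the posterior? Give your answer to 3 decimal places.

ℓ'(φ) = 16/φ − 12 − 4φ. Setting this to zero and multiplying by φ: 4φ² + 12φ − 16 = 0.
φ = (−12 + √(12² + 4·4·16)) / (2·4) = (−12 + √400) / 8 = (−12 + 20)/8 = 1.
ℓ''(φ) = −16/φ² − 4 < 0, confirming a maximum.

φ̂_MAP = 1.000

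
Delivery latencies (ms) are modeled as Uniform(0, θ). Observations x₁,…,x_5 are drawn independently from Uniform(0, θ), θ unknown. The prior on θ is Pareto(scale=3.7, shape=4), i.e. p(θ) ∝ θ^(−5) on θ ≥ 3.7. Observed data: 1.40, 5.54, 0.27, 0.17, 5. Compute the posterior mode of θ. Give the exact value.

θ̂_MAP = 5.54

The Uniform(0, θ) likelihood is θ^(−n) for θ ≥ max(xᵢ), zero otherwise. Here max(xᵢ) = 5.54.
Posterior ∝ θ^(−5) · θ^(−5) = θ^(−10) on θ ≥ max(3.7, 5.54) = 5.54.
This density is strictly decreasing in θ, so the posterior mode lies at the lower boundary of the support.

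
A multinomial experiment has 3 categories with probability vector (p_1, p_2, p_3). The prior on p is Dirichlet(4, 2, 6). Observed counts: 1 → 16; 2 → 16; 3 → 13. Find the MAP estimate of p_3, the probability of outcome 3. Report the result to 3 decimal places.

MAP estimate: 0.333

The posterior is Dirichlet(αᵢ + nᵢ) = Dirichlet(20, 18, 19).
For a Dirichlet(a₁,…,a_K) with all aᵢ > 1, the mode has j-th component (aⱼ − 1)/(Σaᵢ − K).
Here Σaᵢ = 57 and K = 3, so p_3 = (19 − 1)/(57 − 3) = 18/54 ≈ 0.333.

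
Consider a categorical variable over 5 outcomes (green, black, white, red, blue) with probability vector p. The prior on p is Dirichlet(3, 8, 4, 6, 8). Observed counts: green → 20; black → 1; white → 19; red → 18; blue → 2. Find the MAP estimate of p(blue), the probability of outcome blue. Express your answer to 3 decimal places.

MAP estimate of p(blue) = 0.107

The posterior is Dirichlet(αᵢ + nᵢ) = Dirichlet(23, 9, 23, 24, 10).
For a Dirichlet(a₁,…,a_K) with all aᵢ > 1, the mode has j-th component (aⱼ − 1)/(Σaᵢ − K).
Here Σaᵢ = 89 and K = 5, so p(blue) = (10 − 1)/(89 − 5) = 9/84 ≈ 0.107.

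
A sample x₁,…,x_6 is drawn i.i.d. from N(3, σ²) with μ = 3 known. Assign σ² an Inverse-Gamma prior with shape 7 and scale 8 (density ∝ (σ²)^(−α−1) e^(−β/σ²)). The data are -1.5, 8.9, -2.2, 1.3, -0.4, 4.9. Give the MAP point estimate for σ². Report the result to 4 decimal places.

σ̂²_MAP = 5.2800

Sum of squared deviations about the known mean: SS = (-1.5−3)² + (8.9−3)² + (-2.2−3)² + (1.3−3)² + (-0.4−3)² + (4.9−3)² = 100.16.
The Normal likelihood contributes (σ²)^(−n/2) exp(−SS/(2σ²)), so the posterior is Inverse-Gamma(α + n/2, β + SS/2) = Inverse-Gamma(10, 58.08).
The mode of Inverse-Gamma(a, b) is b/(a+1) = 58.08/11 ≈ 5.2800.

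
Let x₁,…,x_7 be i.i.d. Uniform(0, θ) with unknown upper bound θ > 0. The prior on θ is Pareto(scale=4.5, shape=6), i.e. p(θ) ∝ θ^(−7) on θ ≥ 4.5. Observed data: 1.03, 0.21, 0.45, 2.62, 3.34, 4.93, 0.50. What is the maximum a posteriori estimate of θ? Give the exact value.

θ̂_MAP = 4.93

The Uniform(0, θ) likelihood is θ^(−n) for θ ≥ max(xᵢ), zero otherwise. Here max(xᵢ) = 4.93.
Posterior ∝ θ^(−7) · θ^(−7) = θ^(−14) on θ ≥ max(4.5, 4.93) = 4.93.
This density is strictly decreasing in θ, so the posterior mode lies at the lower boundary of the support.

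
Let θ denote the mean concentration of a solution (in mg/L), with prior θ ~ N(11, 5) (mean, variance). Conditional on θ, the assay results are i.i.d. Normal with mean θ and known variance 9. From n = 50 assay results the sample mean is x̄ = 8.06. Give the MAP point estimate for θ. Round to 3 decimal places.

θ̂_MAP = 8.162

n = 50, x̄ = 8.06.
For a Normal prior and Normal likelihood with known variance, the posterior is Normal; its mode equals its mean, the precision-weighted average.
Prior precision 1/σ₀² = 1/5 = 0.2; data precision n/σ² = 50/9.
θ̂ = (0.2·11 + (50/9)·8.06) / (0.2 + 50/9) = (2114/45)/(259/45) = 302/37 ≈ 8.162.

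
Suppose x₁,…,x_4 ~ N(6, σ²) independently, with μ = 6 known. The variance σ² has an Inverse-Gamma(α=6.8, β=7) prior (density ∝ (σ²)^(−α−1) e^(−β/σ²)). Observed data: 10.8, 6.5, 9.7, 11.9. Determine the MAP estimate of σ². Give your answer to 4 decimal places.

σ̂²_MAP = 4.3770

Sum of squared deviations about the known mean: SS = (10.8−6)² + (6.5−6)² + (9.7−6)² + (11.9−6)² = 71.79.
The Normal likelihood contributes (σ²)^(−n/2) exp(−SS/(2σ²)), so the posterior is Inverse-Gamma(α + n/2, β + SS/2) = Inverse-Gamma(8.8, 42.895).
The mode of Inverse-Gamma(a, b) is b/(a+1) = 42.895/9.8 ≈ 4.3770.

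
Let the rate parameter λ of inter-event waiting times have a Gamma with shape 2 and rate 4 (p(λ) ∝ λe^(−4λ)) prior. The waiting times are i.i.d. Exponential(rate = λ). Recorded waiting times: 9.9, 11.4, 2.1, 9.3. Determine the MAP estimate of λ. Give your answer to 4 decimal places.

λ̂_MAP = 0.1362

The Exponential(rate=λ) likelihood is ∝ λ^n e^(−λΣtᵢ). Here n = 4 and Σtᵢ = 9.9 + 11.4 + 2.1 + 9.3 = 32.7.
Posterior ∝ λe^(−4λ) · λ^4e^(−32.7λ) = λ^5e^(−36.7λ), i.e. Gamma(6, 36.7).
Mode = (a−1)/b = 5/36.7 ≈ 0.1362.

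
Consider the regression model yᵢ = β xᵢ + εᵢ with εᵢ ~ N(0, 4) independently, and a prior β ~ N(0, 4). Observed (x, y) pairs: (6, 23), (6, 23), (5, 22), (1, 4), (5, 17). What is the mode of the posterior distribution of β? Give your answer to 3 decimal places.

log p(β | y) = −Σ(yᵢ − βxᵢ)²/(2·4) − β²/(2·4) + const.
Setting the derivative to zero: Σxᵢ(yᵢ − βxᵢ)/4 − β/4 = 0, so β = Σxᵢyᵢ / (Σxᵢ² + σ²/τ²).
Σxᵢyᵢ = 6·23 + 6·23 + 5·22 + 1·4 + 5·17 = 475; Σxᵢ² = 123; σ²/τ² = 1.
β̂_MAP = 475 / (123 + 1) = 475/124 ≈ 3.831.

β̂_MAP = 3.831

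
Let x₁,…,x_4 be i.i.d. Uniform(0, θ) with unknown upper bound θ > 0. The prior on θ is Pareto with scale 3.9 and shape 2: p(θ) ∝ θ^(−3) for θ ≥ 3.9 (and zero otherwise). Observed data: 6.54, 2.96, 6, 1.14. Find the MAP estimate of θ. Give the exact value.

θ̂_MAP = 6.54

The Uniform(0, θ) likelihood is θ^(−n) for θ ≥ max(xᵢ), zero otherwise. Here max(xᵢ) = 6.54.
Posterior ∝ θ^(−3) · θ^(−4) = θ^(−7) on θ ≥ max(3.9, 6.54) = 6.54.
This density is strictly decreasing in θ, so the posterior mode lies at the lower boundary of the support.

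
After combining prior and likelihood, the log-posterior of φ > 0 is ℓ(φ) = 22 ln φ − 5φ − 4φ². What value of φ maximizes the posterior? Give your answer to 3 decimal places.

φ̂_MAP = 1.375

ℓ'(φ) = 22/φ − 5 − 8φ. Setting this to zero and multiplying by φ: 8φ² + 5φ − 22 = 0.
φ = (−5 + √(5² + 4·8·22)) / (2·8) = (−5 + √729) / 16 = (−5 + 27)/16 = 11/8.
ℓ''(φ) = −22/φ² − 8 < 0, confirming a maximum.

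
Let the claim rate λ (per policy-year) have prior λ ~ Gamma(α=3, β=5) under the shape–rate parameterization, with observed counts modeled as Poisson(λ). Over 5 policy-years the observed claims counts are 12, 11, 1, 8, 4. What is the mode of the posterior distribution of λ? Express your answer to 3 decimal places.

Σxᵢ = 12+11+1+8+4 = 36, with n = 5.
Posterior ∝ λ^2e^(−5λ) · λ^36e^(−5λ) = λ^38e^(−10λ), i.e. Gamma(shape=39, rate=10).
The mode of a Gamma(a, b) with a ≥ 1 (shape–rate) is (a−1)/b = 38/10 ≈ 3.800.

λ̂_MAP = 3.800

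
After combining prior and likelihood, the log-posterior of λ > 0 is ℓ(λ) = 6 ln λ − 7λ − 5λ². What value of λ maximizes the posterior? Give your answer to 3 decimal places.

ℓ'(λ) = 6/λ − 7 − 10λ. Setting this to zero and multiplying by λ: 10λ² + 7λ − 6 = 0.
λ = (−7 + √(7² + 4·10·6)) / (2·10) = (−7 + √289) / 20 = (−7 + 17)/20 = 1/2.
ℓ''(λ) = −6/λ² − 10 < 0, confirming a maximum.

λ̂_MAP = 0.500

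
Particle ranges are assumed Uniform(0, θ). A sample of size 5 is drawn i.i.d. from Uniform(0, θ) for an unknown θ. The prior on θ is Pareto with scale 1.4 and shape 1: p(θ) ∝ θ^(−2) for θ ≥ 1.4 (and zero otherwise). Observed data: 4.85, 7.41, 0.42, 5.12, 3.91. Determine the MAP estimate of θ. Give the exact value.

The Uniform(0, θ) likelihood is θ^(−n) for θ ≥ max(xᵢ), zero otherwise. Here max(xᵢ) = 7.41.
Posterior ∝ θ^(−2) · θ^(−5) = θ^(−7) on θ ≥ max(1.4, 7.41) = 7.41.
This density is strictly decreasing in θ, so the posterior mode lies at the lower boundary of the support.

θ̂_MAP = 7.41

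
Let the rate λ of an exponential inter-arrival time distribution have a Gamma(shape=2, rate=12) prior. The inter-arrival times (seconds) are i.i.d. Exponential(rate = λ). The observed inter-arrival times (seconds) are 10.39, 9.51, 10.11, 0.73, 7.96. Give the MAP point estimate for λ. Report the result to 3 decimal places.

λ̂_MAP = 0.118

The Exponential(rate=λ) likelihood is ∝ λ^n e^(−λΣtᵢ). Here n = 5 and Σtᵢ = 10.39 + 9.51 + 10.11 + 0.73 + 7.96 = 38.70.
Posterior ∝ λe^(−12λ) · λ^5e^(−38.70λ) = λ^6e^(−50.70λ), i.e. Gamma(7, 50.70).
Mode = (a−1)/b = 6/50.70 ≈ 0.118.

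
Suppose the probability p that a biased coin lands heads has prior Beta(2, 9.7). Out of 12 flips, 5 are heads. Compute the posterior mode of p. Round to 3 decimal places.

p̂_MAP = 0.276

Prior: Beta(2, 9.7).
Data: 5 successes in 12 trials. The binomial likelihood contributes p^5(1−p)^7, so the posterior is Beta(2+5, 9.7+7) = Beta(7, 16.7).
For Beta(a, b) with a, b > 1 the mode is (a−1)/(a+b−2) = 6/21.7 ≈ 0.276.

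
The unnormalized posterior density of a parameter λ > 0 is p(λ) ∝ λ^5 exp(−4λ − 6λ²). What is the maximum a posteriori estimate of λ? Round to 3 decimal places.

ℓ'(λ) = 5/λ − 4 − 12λ. Setting this to zero and multiplying by λ: 12λ² + 4λ − 5 = 0.
λ = (−4 + √(4² + 4·12·5)) / (2·12) = (−4 + √256) / 24 = (−4 + 16)/24 = 1/2.
ℓ''(λ) = −5/λ² − 12 < 0, confirming a maximum.

λ̂_MAP = 0.500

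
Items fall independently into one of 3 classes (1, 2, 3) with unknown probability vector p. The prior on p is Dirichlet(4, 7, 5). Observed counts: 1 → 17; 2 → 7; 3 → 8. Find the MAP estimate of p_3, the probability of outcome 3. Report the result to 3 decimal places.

MAP estimate: 0.267

The posterior is Dirichlet(αᵢ + nᵢ) = Dirichlet(21, 14, 13).
For a Dirichlet(a₁,…,a_K) with all aᵢ > 1, the mode has j-th component (aⱼ − 1)/(Σaᵢ − K).
Here Σaᵢ = 48 and K = 3, so p_3 = (13 − 1)/(48 − 3) = 12/45 ≈ 0.267.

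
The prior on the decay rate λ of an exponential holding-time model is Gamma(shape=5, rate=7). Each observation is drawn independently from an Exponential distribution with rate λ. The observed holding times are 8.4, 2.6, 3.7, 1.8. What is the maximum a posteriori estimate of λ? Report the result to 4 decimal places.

The Exponential(rate=λ) likelihood is ∝ λ^n e^(−λΣtᵢ). Here n = 4 and Σtᵢ = 8.4 + 2.6 + 3.7 + 1.8 = 16.5.
Posterior ∝ λ^4e^(−7λ) · λ^4e^(−16.5λ) = λ^8e^(−23.5λ), i.e. Gamma(9, 23.5).
Mode = (a−1)/b = 8/23.5 ≈ 0.3404.

λ̂_MAP = 0.3404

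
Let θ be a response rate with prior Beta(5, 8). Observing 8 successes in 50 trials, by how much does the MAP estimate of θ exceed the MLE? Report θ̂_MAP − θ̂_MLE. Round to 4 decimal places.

MAP − MLE = 0.0367

Posterior is Beta(13, 50); MAP = (13−1)/(63−2) = 12/61 ≈ 0.19672.
MLE ignores the prior: θ̂_MLE = k/n = 8/50 ≈ 0.16000.
Difference = 12/61 − 8/50 = 56/1525 ≈ 0.0367.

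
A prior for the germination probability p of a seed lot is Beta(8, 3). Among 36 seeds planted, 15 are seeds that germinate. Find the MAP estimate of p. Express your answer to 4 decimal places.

Prior: Beta(8, 3).
Data: 15 successes in 36 trials. The binomial likelihood contributes p^15(1−p)^21, so the posterior is Beta(8+15, 3+21) = Beta(23, 24).
For Beta(a, b) with a, b > 1 the mode is (a−1)/(a+b−2) = 22/45 ≈ 0.4889.

p̂_MAP = 0.4889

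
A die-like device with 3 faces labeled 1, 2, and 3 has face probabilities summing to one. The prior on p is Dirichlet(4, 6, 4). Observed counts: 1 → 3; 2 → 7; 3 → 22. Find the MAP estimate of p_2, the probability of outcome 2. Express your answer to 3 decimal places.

The posterior is Dirichlet(αᵢ + nᵢ) = Dirichlet(7, 13, 26).
For a Dirichlet(a₁,…,a_K) with all aᵢ > 1, the mode has j-th component (aⱼ − 1)/(Σaᵢ − K).
Here Σaᵢ = 46 and K = 3, so p_2 = (13 − 1)/(46 − 3) = 12/43 ≈ 0.279.

MAP estimate: 0.279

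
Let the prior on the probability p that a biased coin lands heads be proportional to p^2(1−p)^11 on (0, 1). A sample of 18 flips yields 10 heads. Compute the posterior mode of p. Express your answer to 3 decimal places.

p̂_MAP = 0.387

The prior density ∝ p^2(1−p)^11 is the kernel of Beta(3, 12).
Data: 10 successes in 18 trials. The binomial likelihood contributes p^10(1−p)^8, so the posterior is Beta(3+10, 12+8) = Beta(13, 20).
For Beta(a, b) with a, b > 1 the mode is (a−1)/(a+b−2) = 12/31 ≈ 0.387.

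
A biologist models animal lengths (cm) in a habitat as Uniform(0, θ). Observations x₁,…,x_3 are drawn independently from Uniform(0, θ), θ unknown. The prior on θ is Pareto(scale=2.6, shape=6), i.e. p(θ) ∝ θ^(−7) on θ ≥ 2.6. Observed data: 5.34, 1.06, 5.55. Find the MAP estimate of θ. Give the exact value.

θ̂_MAP = 5.55

The Uniform(0, θ) likelihood is θ^(−n) for θ ≥ max(xᵢ), zero otherwise. Here max(xᵢ) = 5.55.
Posterior ∝ θ^(−7) · θ^(−3) = θ^(−10) on θ ≥ max(2.6, 5.55) = 5.55.
This density is strictly decreasing in θ, so the posterior mode lies at the lower boundary of the support.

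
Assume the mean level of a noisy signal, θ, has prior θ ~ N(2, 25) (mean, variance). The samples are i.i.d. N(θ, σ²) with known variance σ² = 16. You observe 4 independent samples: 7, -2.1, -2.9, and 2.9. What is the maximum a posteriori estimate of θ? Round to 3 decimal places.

θ̂_MAP = 1.332

n = 4; x̄ = (7 + (-2.1) + (-2.9) + 2.9)/4 = 4.9/4 = 1.225.
For a Normal prior and Normal likelihood with known variance, the posterior is Normal; its mode equals its mean, the precision-weighted average.
Prior precision 1/σ₀² = 1/25 = 0.04; data precision n/σ² = 4/16 = 0.25.
θ̂ = (0.04·2 + 0.25·1.225) / (0.04 + 0.25) = 0.38625/0.29 = 309/232 ≈ 1.332.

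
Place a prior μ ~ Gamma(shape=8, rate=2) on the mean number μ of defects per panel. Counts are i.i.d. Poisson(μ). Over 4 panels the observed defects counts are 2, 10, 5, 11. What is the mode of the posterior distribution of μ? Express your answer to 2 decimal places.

μ̂_MAP = 5.83

Σxᵢ = 2+10+5+11 = 28, with n = 4.
Posterior ∝ μ^7e^(−2μ) · μ^28e^(−4μ) = μ^35e^(−6μ), i.e. Gamma(shape=36, rate=6).
The mode of a Gamma(a, b) with a ≥ 1 (shape–rate) is (a−1)/b = 35/6 ≈ 5.83.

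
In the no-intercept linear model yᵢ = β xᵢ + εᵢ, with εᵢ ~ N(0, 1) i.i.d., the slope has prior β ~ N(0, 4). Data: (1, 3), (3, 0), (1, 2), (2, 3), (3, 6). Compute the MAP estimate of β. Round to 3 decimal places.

log p(β | y) = −Σ(yᵢ − βxᵢ)²/(2·1) − β²/(2·4) + const.
Setting the derivative to zero: Σxᵢ(yᵢ − βxᵢ)/1 − β/4 = 0, so β = Σxᵢyᵢ / (Σxᵢ² + σ²/τ²).
Σxᵢyᵢ = 1·3 + 3·0 + 1·2 + 2·3 + 3·6 = 29; Σxᵢ² = 24; σ²/τ² = 0.25.
β̂_MAP = 29 / (24 + 0.25) = 29/24.25 ≈ 1.196.

β̂_MAP = 1.196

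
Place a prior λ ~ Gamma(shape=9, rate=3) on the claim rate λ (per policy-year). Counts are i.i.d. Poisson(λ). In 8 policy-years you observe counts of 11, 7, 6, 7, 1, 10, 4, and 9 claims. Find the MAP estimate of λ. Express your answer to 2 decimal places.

Σxᵢ = 11+7+6+7+1+10+4+9 = 55, with n = 8.
Posterior ∝ λ^8e^(−3λ) · λ^55e^(−8λ) = λ^63e^(−11λ), i.e. Gamma(shape=64, rate=11).
The mode of a Gamma(a, b) with a ≥ 1 (shape–rate) is (a−1)/b = 63/11 ≈ 5.73.

λ̂_MAP = 5.73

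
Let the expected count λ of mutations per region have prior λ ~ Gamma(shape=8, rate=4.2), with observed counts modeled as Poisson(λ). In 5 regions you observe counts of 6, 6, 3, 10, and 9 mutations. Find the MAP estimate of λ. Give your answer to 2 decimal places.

Σxᵢ = 6+6+3+10+9 = 34, with n = 5.
Posterior ∝ λ^7e^(−4.2λ) · λ^34e^(−5λ) = λ^41e^(−9.2λ), i.e. Gamma(shape=42, rate=9.2).
The mode of a Gamma(a, b) with a ≥ 1 (shape–rate) is (a−1)/b = 41/9.2 ≈ 4.46.

λ̂_MAP = 4.46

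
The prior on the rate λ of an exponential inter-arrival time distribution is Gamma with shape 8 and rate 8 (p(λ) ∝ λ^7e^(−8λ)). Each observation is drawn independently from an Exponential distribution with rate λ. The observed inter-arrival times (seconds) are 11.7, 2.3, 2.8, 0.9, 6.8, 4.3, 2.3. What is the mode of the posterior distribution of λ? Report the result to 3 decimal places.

The Exponential(rate=λ) likelihood is ∝ λ^n e^(−λΣtᵢ). Here n = 7 and Σtᵢ = 11.7 + 2.3 + 2.8 + 0.9 + 6.8 + 4.3 + 2.3 = 31.1.
Posterior ∝ λ^7e^(−8λ) · λ^7e^(−31.1λ) = λ^14e^(−39.1λ), i.e. Gamma(15, 39.1).
Mode = (a−1)/b = 14/39.1 ≈ 0.358.

λ̂_MAP = 0.358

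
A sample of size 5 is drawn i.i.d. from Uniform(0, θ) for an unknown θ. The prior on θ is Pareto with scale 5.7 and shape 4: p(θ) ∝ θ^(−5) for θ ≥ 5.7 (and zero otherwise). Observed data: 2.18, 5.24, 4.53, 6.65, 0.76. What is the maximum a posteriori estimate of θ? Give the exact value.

θ̂_MAP = 6.65

The Uniform(0, θ) likelihood is θ^(−n) for θ ≥ max(xᵢ), zero otherwise. Here max(xᵢ) = 6.65.
Posterior ∝ θ^(−5) · θ^(−5) = θ^(−10) on θ ≥ max(5.7, 6.65) = 6.65.
This density is strictly decreasing in θ, so the posterior mode lies at the lower boundary of the support.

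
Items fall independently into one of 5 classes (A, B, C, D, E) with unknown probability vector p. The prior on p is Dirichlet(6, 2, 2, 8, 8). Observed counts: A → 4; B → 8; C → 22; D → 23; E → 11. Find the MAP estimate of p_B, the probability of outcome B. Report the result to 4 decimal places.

The posterior is Dirichlet(αᵢ + nᵢ) = Dirichlet(10, 10, 24, 31, 19).
For a Dirichlet(a₁,…,a_K) with all aᵢ > 1, the mode has j-th component (aⱼ − 1)/(Σaᵢ − K).
Here Σaᵢ = 94 and K = 5, so p_B = (10 − 1)/(94 − 5) = 9/89 ≈ 0.1011.

MAP estimate of p_B = 0.1011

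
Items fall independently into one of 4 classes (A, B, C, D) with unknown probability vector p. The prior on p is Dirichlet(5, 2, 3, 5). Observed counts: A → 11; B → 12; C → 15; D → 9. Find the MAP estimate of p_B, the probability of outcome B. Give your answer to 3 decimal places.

The posterior is Dirichlet(αᵢ + nᵢ) = Dirichlet(16, 14, 18, 14).
For a Dirichlet(a₁,…,a_K) with all aᵢ > 1, the mode has j-th component (aⱼ − 1)/(Σaᵢ − K).
Here Σaᵢ = 62 and K = 4, so p_B = (14 − 1)/(62 − 4) = 13/58 ≈ 0.224.

MAP estimate of p_B = 0.224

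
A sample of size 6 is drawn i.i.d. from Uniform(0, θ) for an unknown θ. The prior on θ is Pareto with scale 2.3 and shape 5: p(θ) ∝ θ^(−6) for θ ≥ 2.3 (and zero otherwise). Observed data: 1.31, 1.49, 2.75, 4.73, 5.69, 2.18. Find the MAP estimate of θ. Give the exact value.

The Uniform(0, θ) likelihood is θ^(−n) for θ ≥ max(xᵢ), zero otherwise. Here max(xᵢ) = 5.69.
Posterior ∝ θ^(−6) · θ^(−6) = θ^(−12) on θ ≥ max(2.3, 5.69) = 5.69.
This density is strictly decreasing in θ, so the posterior mode lies at the lower boundary of the support.

θ̂_MAP = 5.69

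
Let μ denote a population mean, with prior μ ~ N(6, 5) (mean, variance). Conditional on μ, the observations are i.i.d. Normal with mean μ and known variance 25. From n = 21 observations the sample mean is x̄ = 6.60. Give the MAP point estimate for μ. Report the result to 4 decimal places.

μ̂_MAP = 6.4846

n = 21, x̄ = 6.60.
For a Normal prior and Normal likelihood with known variance, the posterior is Normal; its mode equals its mean, the precision-weighted average.
Prior precision 1/σ₀² = 1/5 = 0.2; data precision n/σ² = 21/25 = 0.84.
μ̂ = (0.2·6 + 0.84·6.6) / (0.2 + 0.84) = 6.744/1.04 = 843/130 ≈ 6.4846.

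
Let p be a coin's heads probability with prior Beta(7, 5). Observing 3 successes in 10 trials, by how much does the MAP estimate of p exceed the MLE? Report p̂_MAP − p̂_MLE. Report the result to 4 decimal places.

Posterior is Beta(10, 12); MAP = (10−1)/(22−2) = 9/20 ≈ 0.45000.
MLE ignores the prior: p̂_MLE = k/n = 3/10 ≈ 0.30000.
Difference = 9/20 − 3/10 = 3/20 ≈ 0.1500.

MAP − MLE = 0.1500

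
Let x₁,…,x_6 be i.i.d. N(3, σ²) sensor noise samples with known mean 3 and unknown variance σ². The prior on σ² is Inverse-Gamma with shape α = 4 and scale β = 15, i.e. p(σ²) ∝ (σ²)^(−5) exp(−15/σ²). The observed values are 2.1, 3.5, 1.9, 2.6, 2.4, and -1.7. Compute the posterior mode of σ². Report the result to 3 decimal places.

Sum of squared deviations about the known mean: SS = (2.1−3)² + (3.5−3)² + (1.9−3)² + (2.6−3)² + (2.4−3)² + (-1.7−3)² = 24.88.
The Normal likelihood contributes (σ²)^(−n/2) exp(−SS/(2σ²)), so the posterior is Inverse-Gamma(α + n/2, β + SS/2) = Inverse-Gamma(7, 27.44).
The mode of Inverse-Gamma(a, b) is b/(a+1) = 27.44/8 ≈ 3.430.

σ̂²_MAP = 3.430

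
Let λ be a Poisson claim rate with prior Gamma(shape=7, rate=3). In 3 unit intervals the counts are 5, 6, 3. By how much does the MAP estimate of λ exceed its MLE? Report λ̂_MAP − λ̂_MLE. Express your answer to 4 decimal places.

Σxᵢ = 14. Posterior is Gamma(21, 6); MAP = (21−1)/6 = 20/6 ≈ 3.33333.
MLE = x̄ = 14/3 ≈ 4.66667.
Difference = 20/6 − 14/3 = -4/3 ≈ -1.3333.

MAP − MLE = -1.3333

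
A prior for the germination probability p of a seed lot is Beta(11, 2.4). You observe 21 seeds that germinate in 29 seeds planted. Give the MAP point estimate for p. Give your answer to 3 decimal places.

p̂_MAP = 0.767

Prior: Beta(11, 2.4).
Data: 21 successes in 29 trials. The binomial likelihood contributes p^21(1−p)^8, so the posterior is Beta(11+21, 2.4+8) = Beta(32, 10.4).
For Beta(a, b) with a, b > 1 the mode is (a−1)/(a+b−2) = 31/40.4 ≈ 0.767.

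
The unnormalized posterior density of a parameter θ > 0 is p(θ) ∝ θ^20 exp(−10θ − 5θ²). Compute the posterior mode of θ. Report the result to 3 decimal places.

θ̂_MAP = 1.000

ℓ'(θ) = 20/θ − 10 − 10θ. Setting this to zero and multiplying by θ: 10θ² + 10θ − 20 = 0.
θ = (−10 + √(10² + 4·10·20)) / (2·10) = (−10 + √900) / 20 = (−10 + 30)/20 = 1.
ℓ''(θ) = −20/θ² − 10 < 0, confirming a maximum.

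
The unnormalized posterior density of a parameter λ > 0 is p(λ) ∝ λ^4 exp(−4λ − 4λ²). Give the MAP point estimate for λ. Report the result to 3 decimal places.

ℓ'(λ) = 4/λ − 4 − 8λ. Setting this to zero and multiplying by λ: 8λ² + 4λ − 4 = 0.
λ = (−4 + √(4² + 4·8·4)) / (2·8) = (−4 + √144) / 16 = (−4 + 12)/16 = 1/2.
ℓ''(λ) = −4/λ² − 8 < 0, confirming a maximum.

λ̂_MAP = 0.500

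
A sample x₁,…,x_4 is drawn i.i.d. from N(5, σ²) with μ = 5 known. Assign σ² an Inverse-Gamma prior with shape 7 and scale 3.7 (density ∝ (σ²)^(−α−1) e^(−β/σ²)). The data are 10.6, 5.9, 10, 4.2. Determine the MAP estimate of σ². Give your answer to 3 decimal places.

Sum of squared deviations about the known mean: SS = (10.6−5)² + (5.9−5)² + (10−5)² + (4.2−5)² = 57.81.
The Normal likelihood contributes (σ²)^(−n/2) exp(−SS/(2σ²)), so the posterior is Inverse-Gamma(α + n/2, β + SS/2) = Inverse-Gamma(9, 32.605).
The mode of Inverse-Gamma(a, b) is b/(a+1) = 32.605/10 ≈ 3.261.

σ̂²_MAP = 3.261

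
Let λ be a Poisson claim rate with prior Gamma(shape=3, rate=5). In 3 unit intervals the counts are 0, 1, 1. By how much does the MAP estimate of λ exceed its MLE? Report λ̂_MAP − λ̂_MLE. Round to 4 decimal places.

MAP − MLE = -0.1667

Σxᵢ = 2. Posterior is Gamma(5, 8); MAP = (5−1)/8 = 4/8 ≈ 0.50000.
MLE = x̄ = 2/3 ≈ 0.66667.
Difference = 4/8 − 2/3 = -1/6 ≈ -0.1667.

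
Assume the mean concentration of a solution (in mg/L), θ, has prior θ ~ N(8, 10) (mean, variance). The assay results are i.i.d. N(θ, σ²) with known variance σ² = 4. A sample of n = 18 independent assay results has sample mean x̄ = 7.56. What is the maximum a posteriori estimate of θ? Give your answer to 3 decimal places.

θ̂_MAP = 7.570

n = 18, x̄ = 7.56.
For a Normal prior and Normal likelihood with known variance, the posterior is Normal; its mode equals its mean, the precision-weighted average.
Prior precision 1/σ₀² = 1/10 = 0.1; data precision n/σ² = 18/4 = 4.5.
θ̂ = (0.1·8 + 4.5·7.56) / (0.1 + 4.5) = 34.82/4.6 = 1741/230 ≈ 7.570.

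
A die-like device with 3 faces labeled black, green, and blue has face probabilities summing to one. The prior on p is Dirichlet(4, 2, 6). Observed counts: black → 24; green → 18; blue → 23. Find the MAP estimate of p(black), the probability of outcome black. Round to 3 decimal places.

MAP estimate of p(black) = 0.365

The posterior is Dirichlet(αᵢ + nᵢ) = Dirichlet(28, 20, 29).
For a Dirichlet(a₁,…,a_K) with all aᵢ > 1, the mode has j-th component (aⱼ − 1)/(Σaᵢ − K).
Here Σaᵢ = 77 and K = 3, so p(black) = (28 − 1)/(77 − 3) = 27/74 ≈ 0.365.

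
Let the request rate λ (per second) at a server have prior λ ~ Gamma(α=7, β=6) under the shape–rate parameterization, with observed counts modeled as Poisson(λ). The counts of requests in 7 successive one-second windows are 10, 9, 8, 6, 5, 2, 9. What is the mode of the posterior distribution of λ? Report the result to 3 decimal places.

Σxᵢ = 10+9+8+6+5+2+9 = 49, with n = 7.
Posterior ∝ λ^6e^(−6λ) · λ^49e^(−7λ) = λ^55e^(−13λ), i.e. Gamma(shape=56, rate=13).
The mode of a Gamma(a, b) with a ≥ 1 (shape–rate) is (a−1)/b = 55/13 ≈ 4.231.

λ̂_MAP = 4.231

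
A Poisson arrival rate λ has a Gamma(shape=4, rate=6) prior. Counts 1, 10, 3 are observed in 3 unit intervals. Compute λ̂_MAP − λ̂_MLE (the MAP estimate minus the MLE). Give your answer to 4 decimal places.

Σxᵢ = 14. Posterior is Gamma(18, 9); MAP = (18−1)/9 = 17/9 ≈ 1.88889.
MLE = x̄ = 14/3 ≈ 4.66667.
Difference = 17/9 − 14/3 = -25/9 ≈ -2.7778.

MAP − MLE = -2.7778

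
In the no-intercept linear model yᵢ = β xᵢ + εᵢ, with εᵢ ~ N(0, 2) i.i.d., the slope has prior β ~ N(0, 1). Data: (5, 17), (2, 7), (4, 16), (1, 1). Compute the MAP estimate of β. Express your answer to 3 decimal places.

log p(β | y) = −Σ(yᵢ − βxᵢ)²/(2·2) − β²/(2·1) + const.
Setting the derivative to zero: Σxᵢ(yᵢ − βxᵢ)/2 − β/1 = 0, so β = Σxᵢyᵢ / (Σxᵢ² + σ²/τ²).
Σxᵢyᵢ = 5·17 + 2·7 + 4·16 + 1·1 = 164; Σxᵢ² = 46; σ²/τ² = 2.
β̂_MAP = 164 / (46 + 2) = 164/48 ≈ 3.417.

β̂_MAP = 3.417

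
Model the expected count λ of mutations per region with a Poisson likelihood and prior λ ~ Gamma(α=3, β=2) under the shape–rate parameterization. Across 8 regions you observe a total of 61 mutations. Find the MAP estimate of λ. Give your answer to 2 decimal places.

Σxᵢ = 61, n = 8.
Posterior ∝ λ^2e^(−2λ) · λ^61e^(−8λ) = λ^63e^(−10λ), i.e. Gamma(shape=64, rate=10).
The mode of a Gamma(a, b) with a ≥ 1 (shape–rate) is (a−1)/b = 63/10 ≈ 6.30.

λ̂_MAP = 6.30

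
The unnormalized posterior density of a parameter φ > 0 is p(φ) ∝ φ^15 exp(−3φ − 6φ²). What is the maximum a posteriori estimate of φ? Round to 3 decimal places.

ℓ'(φ) = 15/φ − 3 − 12φ. Setting this to zero and multiplying by φ: 12φ² + 3φ − 15 = 0.
φ = (−3 + √(3² + 4·12·15)) / (2·12) = (−3 + √729) / 24 = (−3 + 27)/24 = 1.
ℓ''(φ) = −15/φ² − 12 < 0, confirming a maximum.

φ̂_MAP = 1.000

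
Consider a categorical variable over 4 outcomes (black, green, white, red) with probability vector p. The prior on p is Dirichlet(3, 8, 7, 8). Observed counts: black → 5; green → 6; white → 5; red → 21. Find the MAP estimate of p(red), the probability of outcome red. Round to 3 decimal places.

The posterior is Dirichlet(αᵢ + nᵢ) = Dirichlet(8, 14, 12, 29).
For a Dirichlet(a₁,…,a_K) with all aᵢ > 1, the mode has j-th component (aⱼ − 1)/(Σaᵢ − K).
Here Σaᵢ = 63 and K = 4, so p(red) = (29 − 1)/(63 − 4) = 28/59 ≈ 0.475.

MAP estimate of p(red) = 0.475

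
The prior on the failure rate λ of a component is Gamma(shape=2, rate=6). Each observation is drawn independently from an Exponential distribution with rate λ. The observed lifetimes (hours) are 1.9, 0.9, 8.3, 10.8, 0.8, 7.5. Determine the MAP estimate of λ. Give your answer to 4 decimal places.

The Exponential(rate=λ) likelihood is ∝ λ^n e^(−λΣtᵢ). Here n = 6 and Σtᵢ = 1.9 + 0.9 + 8.3 + 10.8 + 0.8 + 7.5 = 30.2.
Posterior ∝ λe^(−6λ) · λ^6e^(−30.2λ) = λ^7e^(−36.2λ), i.e. Gamma(8, 36.2).
Mode = (a−1)/b = 7/36.2 ≈ 0.1934.

λ̂_MAP = 0.1934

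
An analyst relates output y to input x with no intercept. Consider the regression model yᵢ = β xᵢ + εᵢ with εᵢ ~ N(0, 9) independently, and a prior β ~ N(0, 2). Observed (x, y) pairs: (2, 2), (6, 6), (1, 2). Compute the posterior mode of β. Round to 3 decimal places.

β̂_MAP = 0.923

log p(β | y) = −Σ(yᵢ − βxᵢ)²/(2·9) − β²/(2·2) + const.
Setting the derivative to zero: Σxᵢ(yᵢ − βxᵢ)/9 − β/2 = 0, so β = Σxᵢyᵢ / (Σxᵢ² + σ²/τ²).
Σxᵢyᵢ = 2·2 + 6·6 + 1·2 = 42; Σxᵢ² = 41; σ²/τ² = 4.5.
β̂_MAP = 42 / (41 + 4.5) = 42/45.5 ≈ 0.923.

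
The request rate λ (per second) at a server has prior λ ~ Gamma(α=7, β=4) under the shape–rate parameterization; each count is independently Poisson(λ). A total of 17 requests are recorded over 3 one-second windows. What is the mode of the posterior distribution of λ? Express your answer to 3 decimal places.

λ̂_MAP = 3.286

Σxᵢ = 17, n = 3.
Posterior ∝ λ^6e^(−4λ) · λ^17e^(−3λ) = λ^23e^(−7λ), i.e. Gamma(shape=24, rate=7).
The mode of a Gamma(a, b) with a ≥ 1 (shape–rate) is (a−1)/b = 23/7 ≈ 3.286.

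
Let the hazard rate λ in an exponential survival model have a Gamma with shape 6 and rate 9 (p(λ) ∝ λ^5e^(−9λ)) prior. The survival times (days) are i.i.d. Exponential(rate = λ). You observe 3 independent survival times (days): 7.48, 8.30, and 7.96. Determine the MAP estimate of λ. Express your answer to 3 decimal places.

λ̂_MAP = 0.244

The Exponential(rate=λ) likelihood is ∝ λ^n e^(−λΣtᵢ). Here n = 3 and Σtᵢ = 7.48 + 8.30 + 7.96 = 23.74.
Posterior ∝ λ^5e^(−9λ) · λ^3e^(−23.74λ) = λ^8e^(−32.74λ), i.e. Gamma(9, 32.74).
Mode = (a−1)/b = 8/32.74 ≈ 0.244.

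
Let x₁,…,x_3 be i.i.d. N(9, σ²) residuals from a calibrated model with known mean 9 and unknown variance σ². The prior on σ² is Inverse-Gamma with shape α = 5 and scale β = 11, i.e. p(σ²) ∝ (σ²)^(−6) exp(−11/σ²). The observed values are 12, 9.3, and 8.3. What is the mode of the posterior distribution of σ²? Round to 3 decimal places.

σ̂²_MAP = 2.105

Sum of squared deviations about the known mean: SS = (12−9)² + (9.3−9)² + (8.3−9)² = 9.58.
The Normal likelihood contributes (σ²)^(−n/2) exp(−SS/(2σ²)), so the posterior is Inverse-Gamma(α + n/2, β + SS/2) = Inverse-Gamma(6.5, 15.79).
The mode of Inverse-Gamma(a, b) is b/(a+1) = 15.79/7.5 ≈ 2.105.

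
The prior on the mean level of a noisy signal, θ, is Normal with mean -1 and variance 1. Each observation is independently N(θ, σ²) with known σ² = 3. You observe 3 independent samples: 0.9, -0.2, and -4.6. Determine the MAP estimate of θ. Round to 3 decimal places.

θ̂_MAP = -1.150

n = 3; x̄ = (0.9 + (-0.2) + (-4.6))/3 = -3.9/3 = -1.3.
For a Normal prior and Normal likelihood with known variance, the posterior is Normal; its mode equals its mean, the precision-weighted average.
Prior precision 1/σ₀² = 1/1 = 1; data precision n/σ² = 3/3 = 1.
θ̂ = (1·(-1) + 1·(-1.3)) / (1 + 1) = (-2.3)/2 = -1.150.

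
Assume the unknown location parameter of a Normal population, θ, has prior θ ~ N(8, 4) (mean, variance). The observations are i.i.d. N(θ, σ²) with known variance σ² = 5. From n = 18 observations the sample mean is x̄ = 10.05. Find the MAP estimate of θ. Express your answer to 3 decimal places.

n = 18, x̄ = 10.05.
For a Normal prior and Normal likelihood with known variance, the posterior is Normal; its mode equals its mean, the precision-weighted average.
Prior precision 1/σ₀² = 1/4 = 0.25; data precision n/σ² = 18/5 = 3.6.
θ̂ = (0.25·8 + 3.6·10.05) / (0.25 + 3.6) = 38.18/3.85 = 3818/385 ≈ 9.917.

θ̂_MAP = 9.917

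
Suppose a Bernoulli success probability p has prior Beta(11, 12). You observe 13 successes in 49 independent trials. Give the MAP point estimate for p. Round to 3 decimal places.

Prior: Beta(11, 12).
Data: 13 successes in 49 trials. The binomial likelihood contributes p^13(1−p)^36, so the posterior is Beta(11+13, 12+36) = Beta(24, 48).
For Beta(a, b) with a, b > 1 the mode is (a−1)/(a+b−2) = 23/70 ≈ 0.329.

p̂_MAP = 0.329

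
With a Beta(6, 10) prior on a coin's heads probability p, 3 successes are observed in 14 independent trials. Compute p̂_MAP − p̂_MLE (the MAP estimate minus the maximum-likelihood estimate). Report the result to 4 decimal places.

MAP − MLE = 0.0714

Posterior is Beta(9, 21); MAP = (9−1)/(30−2) = 8/28 ≈ 0.28571.
MLE ignores the prior: p̂_MLE = k/n = 3/14 ≈ 0.21429.
Difference = 8/28 − 3/14 = 1/14 ≈ 0.0714.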